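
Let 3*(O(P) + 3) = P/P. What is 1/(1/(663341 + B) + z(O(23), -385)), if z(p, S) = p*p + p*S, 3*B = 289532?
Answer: 20515995/21208979747 ≈ 0.00096733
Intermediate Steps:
B = 289532/3 (B = (⅓)*289532 = 289532/3 ≈ 96511.)
O(P) = -8/3 (O(P) = -3 + (P/P)/3 = -3 + (⅓)*1 = -3 + ⅓ = -8/3)
z(p, S) = p² + S*p
1/(1/(663341 + B) + z(O(23), -385)) = 1/(1/(663341 + 289532/3) - 8*(-385 - 8/3)/3) = 1/(1/(2279555/3) - 8/3*(-1163/3)) = 1/(3/2279555 + 9304/9) = 1/(21208979747/20515995) = 20515995/21208979747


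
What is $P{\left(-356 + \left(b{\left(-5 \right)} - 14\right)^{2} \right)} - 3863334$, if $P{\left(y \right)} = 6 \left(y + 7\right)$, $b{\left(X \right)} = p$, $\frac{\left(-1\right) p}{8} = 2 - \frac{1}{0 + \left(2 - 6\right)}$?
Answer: $-3859284$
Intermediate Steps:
$p = -18$ ($p = - 8 \left(2 - \frac{1}{0 + \left(2 - 6\right)}\right) = - 8 \left(2 - \frac{1}{0 - 4}\right) = - 8 \left(2 - \frac{1}{-4}\right) = - 8 \left(2 - - \frac{1}{4}\right) = - 8 \left(2 + \frac{1}{4}\right) = \left(-8\right) \frac{9}{4} = -18$)
$b{\left(X \right)} = -18$
$P{\left(y \right)} = 42 + 6 y$ ($P{\left(y \right)} = 6 \left(7 + y\right) = 42 + 6 y$)
$P{\left(-356 + \left(b{\left(-5 \right)} - 14\right)^{2} \right)} - 3863334 = \left(42 + 6 \left(-356 + \left(-18 - 14\right)^{2}\right)\right) - 3863334 = \left(42 + 6 \left(-356 + \left(-32\right)^{2}\right)\right) - 3863334 = \left(42 + 6 \left(-356 + 1024\right)\right) - 3863334 = \left(42 + 6 \cdot 668\right) - 3863334 = \left(42 + 4008\right) - 3863334 = 4050 - 3863334 = -3859284$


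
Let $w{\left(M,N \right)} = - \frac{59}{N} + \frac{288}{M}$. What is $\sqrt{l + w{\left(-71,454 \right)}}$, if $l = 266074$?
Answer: $\frac{25 \sqrt{442327551494}}{32234} \approx 515.82$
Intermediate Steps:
$\sqrt{l + w{\left(-71,454 \right)}} = \sqrt{266074 + \left(- \frac{59}{454} + \frac{288}{-71}\right)} = \sqrt{266074 + \left(\left(-59\right) \frac{1}{454} + 288 \left(- \frac{1}{71}\right)\right)} = \sqrt{266074 - \frac{134941}{32234}} = \sqrt{\frac{8576494375}{32234}} = \frac{25 \sqrt{442327551494}}{32234}$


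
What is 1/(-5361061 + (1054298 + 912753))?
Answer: -1/3394010 ≈ -2.9464e-7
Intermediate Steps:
1/(-5361061 + (1054298 + 912753)) = 1/(-5361061 + 1967051) = 1/(-3394010) = -1/3394010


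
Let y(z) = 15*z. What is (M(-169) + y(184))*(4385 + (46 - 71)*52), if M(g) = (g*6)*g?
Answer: 537178710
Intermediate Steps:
M(g) = 6*g**2 (M(g) = (6*g)*g = 6*g**2)
(M(-169) + y(184))*(4385 + (46 - 71)*52) = (6*(-169)**2 + 15*184)*(4385 + (46 - 71)*52) = (6*28561 + 2760)*(4385 - 25*52) = (171366 + 2760)*(4385 - 1300) = 174126*3085 = 537178710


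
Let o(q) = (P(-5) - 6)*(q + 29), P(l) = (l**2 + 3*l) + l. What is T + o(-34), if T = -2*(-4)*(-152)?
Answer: -1211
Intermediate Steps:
P(l) = l**2 + 4*l
T = -1216 (T = 8*(-152) = -1216)
o(q) = -29 - q (o(q) = (-5*(4 - 5) - 6)*(q + 29) = (-5*(-1) - 6)*(29 + q) = (5 - 6)*(29 + q) = -(29 + q) = -29 - q)
T + o(-34) = -1216 + (-29 - 1*(-34)) = -1216 + (-29 + 34) = -1216 + 5 = -1211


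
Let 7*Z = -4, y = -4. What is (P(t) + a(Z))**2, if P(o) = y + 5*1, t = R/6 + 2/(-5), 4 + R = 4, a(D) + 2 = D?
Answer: 121/49 ≈ 2.4694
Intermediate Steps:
Z = -4/7 (Z = (1/7)*(-4) = -4/7 ≈ -0.57143)
a(D) = -2 + D
R = 0 (R = -4 + 4 = 0)
t = -2/5 (t = 0/6 + 2/(-5) = 0*(1/6) + 2*(-1/5) = 0 - 2/5 = -2/5 ≈ -0.40000)
P(o) = 1 (P(o) = -4 + 5*1 = -4 + 5 = 1)
(P(t) + a(Z))**2 = (1 + (-2 - 4/7))**2 = (1 - 18/7)**2 = (-11/7)**2 = 121/49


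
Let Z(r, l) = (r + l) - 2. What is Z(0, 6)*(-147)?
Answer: -588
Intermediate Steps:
Z(r, l) = -2 + l + r (Z(r, l) = (l + r) - 2 = -2 + l + r)
Z(0, 6)*(-147) = (-2 + 6 + 0)*(-147) = 4*(-147) = -588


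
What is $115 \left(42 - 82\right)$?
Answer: $-4600$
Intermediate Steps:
$115 \left(42 - 82\right) = 115 \left(-40\right) = -4600$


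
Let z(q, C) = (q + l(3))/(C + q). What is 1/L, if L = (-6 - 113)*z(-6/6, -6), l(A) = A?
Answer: 1/34 ≈ 0.029412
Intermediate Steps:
z(q, C) = (3 + q)/(C + q) (z(q, C) = (q + 3)/(C + q) = (3 + q)/(C + q))
L = 34 (L = (-6 - 113)*((3 - 6/6)/(-6 - 6/6)) = -119*(3 - 6*⅙)/(-6 - 6*⅙) = -119*(3 - 1)/(-6 - 1) = -119*2/(-7) = -(-17)*2 = -119*(-2/7) = 34)
1/L = 1/34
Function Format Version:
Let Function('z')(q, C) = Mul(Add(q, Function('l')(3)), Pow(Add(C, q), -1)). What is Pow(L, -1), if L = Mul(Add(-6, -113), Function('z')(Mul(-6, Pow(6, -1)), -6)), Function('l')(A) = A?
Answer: Rational(1, 34) ≈ 0.029412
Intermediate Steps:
Function('z')(q, C) = Mul(Pow(Add(C, q), -1), Add(3, q)) (Function('z')(q, C) = Mul(Add(q, 3), Pow(Add(C, q), -1)) = Mul(Add(3, q), Pow(Add(C, q), -1)) = Mul(Pow(Add(C, q), -1), Add(3, q)))
L = 34 (L = Mul(Add(-6, -113), Mul(Pow(Add(-6, Mul(-6, Pow(6, -1))), -1), Add(3, Mul(-6, Pow(6, -1))))) = Mul(-119, Mul(Pow(Add(-6, Mul(-6, Rational(1, 6))), -1), Add(3, Mul(-6, Rational(1, 6))))) = Mul(-119, Mul(Pow(Add(-6, -1), -1), Add(3, -1))) = Mul(-119, Mul(Pow(-7, -1), 2)) = Mul(-119, Mul(Rational(-1, 7), 2)) = Mul(-119, Rational(-2, 7)) = 34)
Pow(L, -1) = Pow(34, -1) = Rational(1, 34)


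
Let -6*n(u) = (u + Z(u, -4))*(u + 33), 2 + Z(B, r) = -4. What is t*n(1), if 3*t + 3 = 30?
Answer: 255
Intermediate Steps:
Z(B, r) = -6 (Z(B, r) = -2 - 4 = -6)
n(u) = -(-6 + u)*(33 + u)/6 (n(u) = -(u - 6)*(u + 33)/6 = -(-6 + u)*(33 + u)/6)
t = 9 (t = -1 + (⅓)*30 = -1 + 10 = 9)
t*n(1) = 9*(33 - 9/2*1 - ⅙*1²) = 9*(33 - 9/2 - ⅙*1) = 9*(33 - 9/2 - ⅙) = 9*(85/3) = 255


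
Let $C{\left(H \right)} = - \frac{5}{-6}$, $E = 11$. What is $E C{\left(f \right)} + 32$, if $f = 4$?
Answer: $\frac{247}{6} \approx 41.167$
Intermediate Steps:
$C{\left(H \right)} = \frac{5}{6}$ ($C{\left(H \right)} = \left(-5\right) \left(- \frac{1}{6}\right) = \frac{5}{6}$)
$E C{\left(f \right)} + 32 = 11 \cdot \frac{5}{6} + 32 = \frac{55}{6} + 32 = \frac{247}{6}$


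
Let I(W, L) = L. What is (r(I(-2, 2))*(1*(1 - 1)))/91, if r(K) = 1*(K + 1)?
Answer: 0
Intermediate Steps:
r(K) = 1 + K (r(K) = 1*(1 + K) = 1 + K)
(r(I(-2, 2))*(1*(1 - 1)))/91 = ((1 + 2)*(1*(1 - 1)))/91 = (3*(1*0))*(1/91) = (3*0)*(1/91) = 0*(1/91) = 0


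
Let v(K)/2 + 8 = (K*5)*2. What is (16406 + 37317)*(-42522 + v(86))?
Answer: -2192865414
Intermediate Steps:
v(K) = -16 + 20*K (v(K) = -16 + 2*((K*5)*2) = -16 + 2*((5*K)*2) = -16 + 2*(10*K) = -16 + 20*K)
(16406 + 37317)*(-42522 + v(86)) = (16406 + 37317)*(-42522 + (-16 + 20*86)) = 53723*(-42522 + (-16 + 1720)) = 53723*(-42522 + 1704) = 53723*(-40818) = -2192865414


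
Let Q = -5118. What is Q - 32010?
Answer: -37128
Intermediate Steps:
Q - 32010 = -5118 - 32010 = -37128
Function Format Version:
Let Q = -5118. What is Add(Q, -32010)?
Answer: -37128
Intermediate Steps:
Add(Q, -32010) = Add(-5118, -32010) = -37128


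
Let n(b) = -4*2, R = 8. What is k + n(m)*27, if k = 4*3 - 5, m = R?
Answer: -209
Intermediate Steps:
m = 8
k = 7 (k = 12 - 5 = 7)
n(b) = -8
k + n(m)*27 = 7 - 8*27 = 7 - 216 = -209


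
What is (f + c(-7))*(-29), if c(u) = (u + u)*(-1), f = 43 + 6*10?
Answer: -3393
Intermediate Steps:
f = 103 (f = 43 + 60 = 103)
c(u) = -2*u (c(u) = (2*u)*(-1) = -2*u)
(f + c(-7))*(-29) = (103 - 2*(-7))*(-29) = (103 + 14)*(-29) = 117*(-29) = -3393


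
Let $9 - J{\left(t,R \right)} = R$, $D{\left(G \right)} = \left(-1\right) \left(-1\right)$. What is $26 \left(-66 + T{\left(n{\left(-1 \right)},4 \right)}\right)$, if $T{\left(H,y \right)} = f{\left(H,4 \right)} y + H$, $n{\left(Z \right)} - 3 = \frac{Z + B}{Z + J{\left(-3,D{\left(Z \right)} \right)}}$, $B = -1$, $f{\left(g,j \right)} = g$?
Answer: $- \frac{9542}{7} \approx -1363.1$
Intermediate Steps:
$D{\left(G \right)} = 1$
$J{\left(t,R \right)} = 9 - R$
$n{\left(Z \right)} = 3 + \frac{-1 + Z}{8 + Z}$ ($n{\left(Z \right)} = 3 + \frac{Z - 1}{Z + \left(9 - 1\right)} = 3 + \frac{-1 + Z}{Z + \left(9 - 1\right)} = 3 + \frac{-1 + Z}{Z + 8} = 3 + \frac{-1 + Z}{8 + Z}$)
$T{\left(H,y \right)} = H + H y$ ($T{\left(H,y \right)} = H y + H = H + H y$)
$26 \left(-66 + T{\left(n{\left(-1 \right)},4 \right)}\right) = 26 \left(-66 + \frac{23 + 4 \left(-1\right)}{8 - 1} \left(1 + 4\right)\right) = 26 \left(-66 + \frac{23 - 4}{7} \cdot 5\right) = 26 \left(-66 + \frac{1}{7} \cdot 19 \cdot 5\right) = 26 \left(-66 + \frac{19}{7} \cdot 5\right) = 26 \left(-66 + \frac{95}{7}\right) = 26 \left(- \frac{367}{7}\right) = - \frac{9542}{7}$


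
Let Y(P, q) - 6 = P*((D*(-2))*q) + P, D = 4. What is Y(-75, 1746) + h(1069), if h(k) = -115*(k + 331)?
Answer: 886531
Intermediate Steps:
h(k) = -38065 - 115*k (h(k) = -115*(331 + k) = -38065 - 115*k)
Y(P, q) = 6 + P - 8*P*q (Y(P, q) = 6 + (P*((4*(-2))*q) + P) = 6 + (P*(-8*q) + P) = 6 + (-8*P*q + P) = 6 + (P - 8*P*q) = 6 + P - 8*P*q)
Y(-75, 1746) + h(1069) = (6 - 75 - 8*(-75)*1746) + (-38065 - 115*1069) = (6 - 75 + 1047600) + (-38065 - 122935) = 1047531 - 161000 = 886531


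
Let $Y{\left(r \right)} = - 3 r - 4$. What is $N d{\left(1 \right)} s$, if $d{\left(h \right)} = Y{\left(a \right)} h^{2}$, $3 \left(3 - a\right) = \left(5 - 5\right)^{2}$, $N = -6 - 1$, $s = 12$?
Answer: $1092$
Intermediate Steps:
$N = -7$
$a = 3$ ($a = 3 - \frac{\left(5 - 5\right)^{2}}{3} = 3 - \frac{0^{2}}{3} = 3 - 0 = 3 + 0 = 3$)
$Y{\left(r \right)} = -4 - 3 r$
$d{\left(h \right)} = - 13 h^{2}$ ($d{\left(h \right)} = \left(-4 - 9\right) h^{2} = - 13 h^{2}$)
$N d{\left(1 \right)} s = - 7 \left(- 13 \cdot 1^{2}\right) 12 = - 7 \left(\left(-13\right) 1\right) 12 = \left(-7\right) \left(-13\right) 12 = 91 \cdot 12 = 1092$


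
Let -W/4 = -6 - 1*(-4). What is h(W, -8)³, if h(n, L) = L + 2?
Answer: -216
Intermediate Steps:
W = 8 (W = -4*(-6 - 1*(-4)) = -4*(-6 + 4) = -4*(-2) = 8)
h(n, L) = 2 + L
h(W, -8)³ = (2 - 8)³ = (-6)³ = -216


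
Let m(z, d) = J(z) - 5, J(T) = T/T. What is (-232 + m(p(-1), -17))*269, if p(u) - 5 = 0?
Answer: -63484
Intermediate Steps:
p(u) = 5 (p(u) = 5 + 0 = 5)
J(T) = 1
m(z, d) = -4 (m(z, d) = 1 - 5 = -4)
(-232 + m(p(-1), -17))*269 = (-232 - 4)*269 = -236*269 = -63484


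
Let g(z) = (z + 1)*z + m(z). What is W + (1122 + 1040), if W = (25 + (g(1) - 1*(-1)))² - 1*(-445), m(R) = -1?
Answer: 3336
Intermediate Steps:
g(z) = -1 + z*(1 + z) (g(z) = (z + 1)*z - 1 = (1 + z)*z - 1 = z*(1 + z) - 1 = -1 + z*(1 + z))
W = 1174 (W = (25 + ((-1 + 1 + 1²) - 1*(-1)))² - 1*(-445) = (25 + ((-1 + 1 + 1) + 1))² + 445 = (25 + (1 + 1))² + 445 = (25 + 2)² + 445 = 27² + 445 = 729 + 445 = 1174)
W + (1122 + 1040) = 1174 + (1122 + 1040) = 1174 + 2162 = 3336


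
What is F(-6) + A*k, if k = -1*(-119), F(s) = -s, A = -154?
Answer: -18320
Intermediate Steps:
k = 119
F(-6) + A*k = -1*(-6) - 154*119 = 6 - 18326 = -18320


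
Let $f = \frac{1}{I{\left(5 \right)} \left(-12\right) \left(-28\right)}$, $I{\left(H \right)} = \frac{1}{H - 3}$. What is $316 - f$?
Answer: $\frac{53087}{168} \approx 315.99$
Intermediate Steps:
$I{\left(H \right)} = \frac{1}{-3 + H}$
$f = \frac{1}{168}$ ($f = \frac{1}{\frac{1}{-3 + 5} \left(-12\right) \left(-28\right)} = \frac{1}{\frac{1}{2} \left(-12\right) \left(-28\right)} = \frac{1}{\left(-6\right) \left(-28\right)} = \frac{1}{168} \approx 0.0059524$)
$316 - f = 316 - \frac{1}{168} = \frac{53087}{168}$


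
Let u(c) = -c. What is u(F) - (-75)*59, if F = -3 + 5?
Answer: 4423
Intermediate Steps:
F = 2
u(F) - (-75)*59 = -1*2 - (-75)*59 = -2 - 75*(-59) = -2 + 4425 = 4423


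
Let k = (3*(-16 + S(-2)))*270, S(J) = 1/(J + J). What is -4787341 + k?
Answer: -9601007/2 ≈ -4.8005e+6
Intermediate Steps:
S(J) = 1/(2*J)
k = -26325/2 (k = (3*(-16 + (½)/(-2)))*270 = (3*(-16 + (½)*(-½)))*270 = (3*(-16 - ¼))*270 = (3*(-65/4))*270 = -195/4*270 = -26325/2 ≈ -13163.)
-4787341 + k = -4787341 - 26325/2 = -9601007/2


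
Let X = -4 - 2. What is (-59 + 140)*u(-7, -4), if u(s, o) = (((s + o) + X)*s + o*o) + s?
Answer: 10368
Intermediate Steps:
X = -6
u(s, o) = s + o² + s*(-6 + o + s) (u(s, o) = (((s + o) - 6)*s + o*o) + s = (((o + s) - 6)*s + o²) + s = ((-6 + o + s)*s + o²) + s = (s*(-6 + o + s) + o²) + s = (o² + s*(-6 + o + s)) + s = s + o² + s*(-6 + o + s))
(-59 + 140)*u(-7, -4) = (-59 + 140)*((-4)² + (-7)² - 5*(-7) - 4*(-7)) = 81*(16 + 49 + 35 + 28) = 81*128 = 10368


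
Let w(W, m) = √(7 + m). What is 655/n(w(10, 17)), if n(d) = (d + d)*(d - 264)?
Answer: -655/139344 - 7205*√6/69672 ≈ -0.25801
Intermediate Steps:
n(d) = 2*d*(-264 + d) (n(d) = (2*d)*(-264 + d) = 2*d*(-264 + d))
655/n(w(10, 17)) = 655/((2*√(7 + 17)*(-264 + √(7 + 17)))) = 655/((2*√24*(-264 + √24))) = 655/((2*(2*√6)*(-264 + 2*√6))) = 655/((4*√6*(-264 + 2*√6))) = 655*(√6/(24*(-264 + 2*√6))) = 655*√6/(24*(-264 + 2*√6))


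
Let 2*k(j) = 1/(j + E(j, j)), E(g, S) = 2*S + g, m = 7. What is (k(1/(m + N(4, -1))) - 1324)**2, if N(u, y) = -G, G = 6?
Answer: 112169281/64 ≈ 1.7526e+6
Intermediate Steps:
E(g, S) = g + 2*S
N(u, y) = -6 (N(u, y) = -1*6 = -6)
k(j) = 1/(8*j) (k(j) = 1/(2*(j + (j + 2*j))) = 1/(2*(j + 3*j)) = 1/(2*((4*j))) = (1/(4*j))/2 = 1/(8*j))
(k(1/(m + N(4, -1))) - 1324)**2 = (1/(8*(1/(7 - 6))) - 1324)**2 = (1/(8*(1/1)) - 1324)**2 = ((1/8)/1 - 1324)**2 = ((1/8)*1 - 1324)**2 = (1/8 - 1324)**2 = (-10591/8)**2 = 112169281/64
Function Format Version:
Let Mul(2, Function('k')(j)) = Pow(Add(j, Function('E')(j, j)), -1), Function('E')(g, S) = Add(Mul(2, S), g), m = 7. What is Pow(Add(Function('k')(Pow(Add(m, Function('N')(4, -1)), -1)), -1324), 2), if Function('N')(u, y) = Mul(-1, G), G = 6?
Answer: Rational(112169281, 64) ≈ 1.7526e+6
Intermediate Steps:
Function('E')(g, S) = Add(g, Mul(2, S))
Function('N')(u, y) = -6 (Function('N')(u, y) = Mul(-1, 6) = -6)
Function('k')(j) = Mul(Rational(1, 8), Pow(j, -1)) (Function('k')(j) = Mul(Rational(1, 2), Pow(Add(j, Add(j, Mul(2, j))), -1)) = Mul(Rational(1, 2), Pow(Add(j, Mul(3, j)), -1)) = Mul(Rational(1, 2), Pow(Mul(4, j), -1)) = Mul(Rational(1, 2), Mul(Rational(1, 4), Pow(j, -1))) = Mul(Rational(1, 8), Pow(j, -1)))
Pow(Add(Function('k')(Pow(Add(m, Function('N')(4, -1)), -1)), -1324), 2) = Pow(Add(Mul(Rational(1, 8), Pow(Pow(Add(7, -6), -1), -1)), -1324), 2) = Pow(Add(Mul(Rational(1, 8), Pow(Pow(1, -1), -1)), -1324), 2) = Pow(Add(Mul(Rational(1, 8), Pow(1, -1)), -1324), 2) = Pow(Add(Mul(Rational(1, 8), 1), -1324), 2) = Pow(Add(Rational(1, 8), -1324), 2) = Pow(Rational(-10591, 8), 2) = Rational(112169281, 64)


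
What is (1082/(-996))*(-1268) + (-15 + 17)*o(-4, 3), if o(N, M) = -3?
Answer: 341500/249 ≈ 1371.5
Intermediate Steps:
(1082/(-996))*(-1268) + (-15 + 17)*o(-4, 3) = (1082/(-996))*(-1268) + (-15 + 17)*(-3) = (1082*(-1/996))*(-1268) + 2*(-3) = -541/498*(-1268) - 6 = 342994/249 - 6 = 341500/249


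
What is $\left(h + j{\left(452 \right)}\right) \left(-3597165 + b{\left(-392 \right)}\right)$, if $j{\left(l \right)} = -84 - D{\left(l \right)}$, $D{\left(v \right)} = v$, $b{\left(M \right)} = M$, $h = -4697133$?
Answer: $16900131994633$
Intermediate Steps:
$j{\left(l \right)} = -84 - l$
$\left(h + j{\left(452 \right)}\right) \left(-3597165 + b{\left(-392 \right)}\right) = \left(-4697133 - 536\right) \left(-3597165 - 392\right) = \left(-4697133 - 536\right) \left(-3597557\right) = \left(-4697669\right) \left(-3597557\right) = 16900131994633$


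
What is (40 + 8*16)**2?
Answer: 28224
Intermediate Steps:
(40 + 8*16)**2 = (40 + 128)**2 = 168**2 = 28224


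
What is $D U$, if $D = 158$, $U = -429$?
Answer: $-67782$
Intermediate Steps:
$D U = 158 \left(-429\right) = -67782$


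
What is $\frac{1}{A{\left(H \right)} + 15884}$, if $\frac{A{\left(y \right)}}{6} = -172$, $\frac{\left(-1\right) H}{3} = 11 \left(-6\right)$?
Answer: $\frac{1}{14852} \approx 6.7331 \cdot 10^{-5}$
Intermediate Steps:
$H = 198$ ($H = - 3 \cdot 11 \left(-6\right) = \left(-3\right) \left(-66\right) = 198$)
$A{\left(y \right)} = -1032$ ($A{\left(y \right)} = 6 \left(-172\right) = -1032$)
$\frac{1}{A{\left(H \right)} + 15884} = \frac{1}{-1032 + 15884} = \frac{1}{14852}$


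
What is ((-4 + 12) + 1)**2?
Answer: 81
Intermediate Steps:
((-4 + 12) + 1)**2 = (8 + 1)**2 = 9**2 = 81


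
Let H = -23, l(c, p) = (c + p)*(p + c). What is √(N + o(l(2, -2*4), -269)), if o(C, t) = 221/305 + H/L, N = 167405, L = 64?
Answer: √996664582345/2440 ≈ 409.15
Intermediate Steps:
l(c, p) = (c + p)² (l(c, p) = (c + p)*(c + p) = (c + p)²)
o(C, t) = 7129/19520 (o(C, t) = 221/305 - 23/64 = 7129/19520)
√(N + o(l(2, -2*4), -269)) = √(167405 + 7129/19520) = √(3267752729/19520) = √996664582345/2440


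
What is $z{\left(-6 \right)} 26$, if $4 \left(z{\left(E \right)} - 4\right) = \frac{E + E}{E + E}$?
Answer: $\frac{221}{2} \approx 110.5$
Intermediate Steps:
$z{\left(E \right)} = \frac{17}{4}$ ($z{\left(E \right)} = 4 + \frac{\left(E + E\right) \frac{1}{E + E}}{4} = 4 + \frac{2 E \frac{1}{2 E}}{4} = 4 + \frac{1}{4} \cdot 1 = 4 + \frac{1}{4} = \frac{17}{4}$)
$z{\left(-6 \right)} 26 = \frac{17}{4} \cdot 26 = \frac{221}{2}$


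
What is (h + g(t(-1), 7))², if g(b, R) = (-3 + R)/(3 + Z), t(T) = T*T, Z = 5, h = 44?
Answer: 7921/4 ≈ 1980.3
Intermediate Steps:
t(T) = T²
g(b, R) = -3/8 + R/8 (g(b, R) = (-3 + R)/(3 + 5) = (-3 + R)/8 = (-3 + R)*(⅛) = -3/8 + R/8)
(h + g(t(-1), 7))² = (44 + (-3/8 + (⅛)*7))² = (44 + (-3/8 + 7/8))² = (44 + ½)² = (89/2)² = 7921/4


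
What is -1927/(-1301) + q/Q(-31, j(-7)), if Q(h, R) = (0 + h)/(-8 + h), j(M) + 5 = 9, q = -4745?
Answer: -240696818/40331 ≈ -5968.0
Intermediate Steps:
j(M) = 4 (j(M) = -5 + 9 = 4)
Q(h, R) = h/(-8 + h)
-1927/(-1301) + q/Q(-31, j(-7)) = -1927/(-1301) - 4745/((-31/(-8 - 31))) = -1927*(-1/1301) - 4745/((-31/(-39))) = 1927/1301 - 4745/((-31*(-1/39))) = 1927/1301 - 4745/31/39 = 1927/1301 - 4745*39/31 = 1927/1301 - 185055/31 = -240696818/40331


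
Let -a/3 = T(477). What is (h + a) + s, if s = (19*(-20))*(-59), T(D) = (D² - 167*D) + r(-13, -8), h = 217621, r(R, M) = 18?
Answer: -203623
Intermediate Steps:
T(D) = 18 + D² - 167*D (T(D) = (D² - 167*D) + 18 = 18 + D² - 167*D)
a = -443664 (a = -3*(18 + 477² - 167*477) = -3*(18 + 227529 - 79659) = -3*147888 = -443664)
s = 22420 (s = -380*(-59) = 22420)
(h + a) + s = (217621 - 443664) + 22420 = -226043 + 22420 = -203623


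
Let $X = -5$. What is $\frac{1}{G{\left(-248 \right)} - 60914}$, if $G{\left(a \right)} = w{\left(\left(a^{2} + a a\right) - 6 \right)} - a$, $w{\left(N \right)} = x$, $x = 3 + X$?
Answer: $- \frac{1}{60668} \approx -1.6483 \cdot 10^{-5}$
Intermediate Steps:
$x = -2$ ($x = 3 - 5 = -2$)
$w{\left(N \right)} = -2$
$G{\left(a \right)} = -2 - a$
$\frac{1}{G{\left(-248 \right)} - 60914} = \frac{1}{\left(-2 - -248\right) - 60914} = \frac{1}{\left(-2 + 248\right) - 60914} = \frac{1}{246 - 60914} = \frac{1}{-60668} = - \frac{1}{60668}$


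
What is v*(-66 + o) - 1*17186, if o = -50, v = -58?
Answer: -10458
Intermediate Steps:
v*(-66 + o) - 1*17186 = -58*(-66 - 50) - 1*17186 = -58*(-116) - 17186 = 6728 - 17186 = -10458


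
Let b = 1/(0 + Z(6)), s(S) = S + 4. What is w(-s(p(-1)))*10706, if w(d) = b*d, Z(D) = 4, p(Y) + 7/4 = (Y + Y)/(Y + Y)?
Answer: -69589/8 ≈ -8698.6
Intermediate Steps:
p(Y) = -¾ (p(Y) = -7/4 + (Y + Y)/(Y + Y) = -7/4 + (2*Y)/((2*Y)) = -7/4 + (2*Y)*(1/(2*Y)) = -7/4 + 1 = -¾)
s(S) = 4 + S
b = ¼ (b = 1/(0 + 4) = 1/4 = ¼ ≈ 0.25000)
w(d) = d/4
w(-s(p(-1)))*10706 = ((-(4 - ¾))/4)*10706 = ((-1*13/4)/4)*10706 = ((¼)*(-13/4))*10706 = -13/16*10706 = -69589/8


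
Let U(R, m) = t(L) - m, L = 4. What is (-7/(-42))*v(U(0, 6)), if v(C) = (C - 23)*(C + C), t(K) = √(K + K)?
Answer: 182/3 - 70*√2/3 ≈ 27.668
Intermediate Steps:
t(K) = √2*√K (t(K) = √(2*K) = √2*√K)
U(R, m) = -m + 2*√2 (U(R, m) = √2*√4 - m = √2*2 - m = 2*√2 - m = -m + 2*√2)
v(C) = 2*C*(-23 + C) (v(C) = (-23 + C)*(2*C) = 2*C*(-23 + C))
(-7/(-42))*v(U(0, 6)) = (-7/(-42))*(2*(-1*6 + 2*√2)*(-23 + (-1*6 + 2*√2))) = (-7*(-1/42))*(2*(-6 + 2*√2)*(-23 + (-6 + 2*√2))) = (2*(-6 + 2*√2)*(-29 + 2*√2))/6 = (2*(-29 + 2*√2)*(-6 + 2*√2))/6 = (-29 + 2*√2)*(-6 + 2*√2)/3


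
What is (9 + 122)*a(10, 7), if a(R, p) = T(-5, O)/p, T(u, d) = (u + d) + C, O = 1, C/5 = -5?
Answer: -3799/7 ≈ -542.71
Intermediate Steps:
C = -25 (C = 5*(-5) = -25)
T(u, d) = -25 + d + u (T(u, d) = (u + d) - 25 = (d + u) - 25 = -25 + d + u)
a(R, p) = -29/p (a(R, p) = (-25 + 1 - 5)/p = -29/p)
(9 + 122)*a(10, 7) = (9 + 122)*(-29/7) = 131*(-29*⅐) = 131*(-29/7) = -3799/7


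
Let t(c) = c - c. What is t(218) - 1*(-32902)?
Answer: 32902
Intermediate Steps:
t(c) = 0
t(218) - 1*(-32902) = 0 - 1*(-32902) = 0 + 32902 = 32902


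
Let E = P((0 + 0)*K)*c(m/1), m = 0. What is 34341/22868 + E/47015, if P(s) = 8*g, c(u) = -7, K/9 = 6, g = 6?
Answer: 1606858467/1075139020 ≈ 1.4946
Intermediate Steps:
K = 54 (K = 9*6 = 54)
P(s) = 48 (P(s) = 8*6 = 48)
E = -336 (E = 48*(-7) = -336)
34341/22868 + E/47015 = 34341/22868 - 336/47015 = 1606858467/1075139020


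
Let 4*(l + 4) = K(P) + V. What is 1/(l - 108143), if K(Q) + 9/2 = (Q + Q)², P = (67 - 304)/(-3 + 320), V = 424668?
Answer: -803912/1592200809 ≈ -0.00050491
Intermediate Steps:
P = -237/317 ≈ -0.74763
K(Q) = -9/2 + 4*Q² (K(Q) = -9/2 + (Q + Q)² = -9/2 + (2*Q)² = -9/2 + 4*Q²)
l = 85345254607/803912 (l = -4 + ((-9/2 + 4*(-237/317)²) + 424668)/4 = -4 + ((-9/2 + 4*(56169/100489)) + 424668)/4 = -4 + ((-9/2 + 224676/100489) + 424668)/4 = -4 + (-455049/200978 + 424668)/4 = -4 + (¼)*(85348470255/200978) = -4 + 85348470255/803912 = 85345254607/803912 ≈ 1.0616e+5)
1/(l - 108143) = 1/(85345254607/803912 - 108143) = 1/(-1592200809/803912) = -803912/1592200809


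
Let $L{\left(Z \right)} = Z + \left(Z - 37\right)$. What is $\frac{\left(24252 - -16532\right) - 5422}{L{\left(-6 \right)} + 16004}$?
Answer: $\frac{35362}{15955} \approx 2.2164$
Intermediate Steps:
$L{\left(Z \right)} = -37 + 2 Z$ ($L{\left(Z \right)} = Z + \left(Z - 37\right) = Z + \left(-37 + Z\right) = -37 + 2 Z$)
$\frac{\left(24252 - -16532\right) - 5422}{L{\left(-6 \right)} + 16004} = \frac{\left(24252 - -16532\right) - 5422}{\left(-37 + 2 \left(-6\right)\right) + 16004} = \frac{\left(24252 + 16532\right) - 5422}{\left(-37 - 12\right) + 16004} = \frac{40784 - 5422}{-49 + 16004} = \frac{35362}{15955}$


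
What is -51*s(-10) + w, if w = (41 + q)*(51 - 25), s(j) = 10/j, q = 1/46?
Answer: 25704/23 ≈ 1117.6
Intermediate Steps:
q = 1/46 ≈ 0.021739
w = 24531/23 (w = (41 + 1/46)*(51 - 25) = (1887/46)*26 = 24531/23 ≈ 1066.6)
-51*s(-10) + w = -510/(-10) + 24531/23 = -510*(-1)/10 + 24531/23 = -51*(-1) + 24531/23 = 51 + 24531/23 = 25704/23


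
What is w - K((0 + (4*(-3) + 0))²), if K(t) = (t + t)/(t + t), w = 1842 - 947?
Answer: 894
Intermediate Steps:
w = 895
K(t) = 1 (K(t) = (2*t)/((2*t)) = (2*t)*(1/(2*t)) = 1)
w - K((0 + (4*(-3) + 0))²) = 895 - 1*1 = 895 - 1 = 894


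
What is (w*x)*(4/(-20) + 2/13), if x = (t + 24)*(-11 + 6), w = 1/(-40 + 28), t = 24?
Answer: -12/13 ≈ -0.92308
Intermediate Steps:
w = -1/12 (w = 1/(-12) = -1/12 ≈ -0.083333)
x = -240 (x = (24 + 24)*(-11 + 6) = 48*(-5) = -240)
(w*x)*(4/(-20) + 2/13) = (-1/12*(-240))*(4/(-20) + 2/13) = 20*(4*(-1/20) + 2*(1/13)) = 20*(-⅕ + 2/13) = 20*(-3/65) = -12/13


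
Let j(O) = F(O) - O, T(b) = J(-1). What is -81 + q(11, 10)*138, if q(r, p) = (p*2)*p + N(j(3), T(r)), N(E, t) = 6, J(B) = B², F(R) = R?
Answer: 28347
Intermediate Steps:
T(b) = 1 (T(b) = (-1)² = 1)
j(O) = 0 (j(O) = O - O = 0)
q(r, p) = 6 + 2*p² (q(r, p) = (p*2)*p + 6 = (2*p)*p + 6 = 2*p² + 6 = 6 + 2*p²)
-81 + q(11, 10)*138 = -81 + (6 + 2*10²)*138 = -81 + (6 + 2*100)*138 = -81 + (6 + 200)*138 = -81 + 206*138 = -81 + 28428 = 28347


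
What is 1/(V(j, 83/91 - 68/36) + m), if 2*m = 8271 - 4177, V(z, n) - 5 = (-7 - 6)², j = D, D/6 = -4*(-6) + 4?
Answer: 1/2221 ≈ 0.00045025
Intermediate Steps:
D = 168 (D = 6*(-4*(-6) + 4) = 6*(24 + 4) = 6*28 = 168)
j = 168
V(z, n) = 174 (V(z, n) = 5 + (-7 - 6)² = 5 + (-13)² = 5 + 169 = 174)
m = 2047 (m = (8271 - 4177)/2 = (½)*4094 = 2047)
1/(V(j, 83/91 - 68/36) + m) = 1/(174 + 2047) = 1/2221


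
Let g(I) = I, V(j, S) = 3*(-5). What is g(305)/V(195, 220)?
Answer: -61/3 ≈ -20.333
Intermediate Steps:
V(j, S) = -15
g(305)/V(195, 220) = 305/(-15) = 305*(-1/15) = -61/3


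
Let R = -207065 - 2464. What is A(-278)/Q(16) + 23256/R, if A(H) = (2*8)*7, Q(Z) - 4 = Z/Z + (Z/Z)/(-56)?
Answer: 4687016/209529 ≈ 22.369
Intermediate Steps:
Q(Z) = 279/56 (Q(Z) = 4 + (Z/Z + (Z/Z)/(-56)) = 4 + (1 + 1*(-1/56)) = 4 + (1 - 1/56) = 4 + 55/56 = 279/56)
R = -209529
A(H) = 112 (A(H) = 16*7 = 112)
A(-278)/Q(16) + 23256/R = 112/(279/56) + 23256/(-209529) = 112*(56/279) + 23256*(-1/209529) = 6272/279 - 2584/23281 = 4687016/209529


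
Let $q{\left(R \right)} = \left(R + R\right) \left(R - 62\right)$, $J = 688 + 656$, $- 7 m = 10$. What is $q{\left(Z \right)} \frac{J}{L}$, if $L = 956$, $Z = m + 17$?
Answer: $- \frac{3400800}{1673} \approx -2032.8$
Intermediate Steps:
$m = - \frac{10}{7}$ ($m = \left(- \frac{1}{7}\right) 10 = - \frac{10}{7} \approx -1.4286$)
$J = 1344$
$Z = \frac{109}{7}$ ($Z = - \frac{10}{7} + 17 = \frac{109}{7} \approx 15.571$)
$q{\left(R \right)} = 2 R \left(-62 + R\right)$
$q{\left(Z \right)} \frac{J}{L} = 2 \cdot \frac{109}{7} \left(-62 + \frac{109}{7}\right) \frac{1344}{956} = 2 \cdot \frac{109}{7} \left(- \frac{325}{7}\right) 1344 \cdot \frac{1}{956} = \left(- \frac{70850}{49}\right) \frac{336}{239} = - \frac{3400800}{1673}$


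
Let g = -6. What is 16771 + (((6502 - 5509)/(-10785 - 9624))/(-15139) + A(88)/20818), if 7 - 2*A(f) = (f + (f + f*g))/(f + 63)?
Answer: 10859318522661654721/647505716741212 ≈ 16771.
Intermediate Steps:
A(f) = 7/2 + 2*f/(63 + f) (A(f) = 7/2 - (f + (f + f*(-6)))/(2*(f + 63)) = 7/2 - (f + (f - 6*f))/(2*(63 + f)) = 7/2 - (f - 5*f)/(2*(63 + f)) = 7/2 - (-4*f)/(2*(63 + f)) = 7/2 - (-2)*f/(63 + f) = 7/2 + 2*f/(63 + f))
16771 + (((6502 - 5509)/(-10785 - 9624))/(-15139) + A(88)/20818) = 16771 + (((6502 - 5509)/(-10785 - 9624))/(-15139) + ((441 + 11*88)/(2*(63 + 88)))/20818) = 16771 + ((993/(-20409))*(-1/15139) + ((½)*(441 + 968)/151)*(1/20818)) = 16771 + ((993*(-1/20409))*(-1/15139) + ((½)*(1/151)*1409)*(1/20818)) = 16771 + (-331/6803*(-1/15139) + (1409/302)*(1/20818)) = 16771 + (331/102990617 + 1409/6287036) = 16771 + 147194788269/647505716741212 = 10859318522661654721/647505716741212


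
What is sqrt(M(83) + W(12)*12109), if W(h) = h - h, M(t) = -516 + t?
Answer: I*sqrt(433) ≈ 20.809*I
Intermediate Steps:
W(h) = 0
sqrt(M(83) + W(12)*12109) = sqrt((-516 + 83) + 0*12109) = sqrt(-433 + 0) = sqrt(-433) = I*sqrt(433)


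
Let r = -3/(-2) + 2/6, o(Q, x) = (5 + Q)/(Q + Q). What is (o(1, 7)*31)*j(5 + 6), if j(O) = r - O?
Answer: -1705/2 ≈ -852.50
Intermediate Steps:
o(Q, x) = (5 + Q)/(2*Q) (o(Q, x) = (5 + Q)/((2*Q)) = (5 + Q)*(1/(2*Q)) = (5 + Q)/(2*Q))
r = 11/6 (r = -3*(-1/2) + 2*(1/6) = 3/2 + 1/3 = 11/6 ≈ 1.8333)
j(O) = 11/6 - O
(o(1, 7)*31)*j(5 + 6) = (((1/2)*(5 + 1)/1)*31)*(11/6 - (5 + 6)) = (((1/2)*1*6)*31)*(11/6 - 1*11) = (3*31)*(11/6 - 11) = 93*(-55/6) = -1705/2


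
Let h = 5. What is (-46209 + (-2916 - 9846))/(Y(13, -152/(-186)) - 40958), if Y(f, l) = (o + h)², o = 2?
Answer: 5361/3719 ≈ 1.4415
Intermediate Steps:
Y(f, l) = 49 (Y(f, l) = (2 + 5)² = 7² = 49)
(-46209 + (-2916 - 9846))/(Y(13, -152/(-186)) - 40958) = (-46209 + (-2916 - 9846))/(49 - 40958) = (-46209 - 12762)/(-40909) = -58971*(-1/40909) = 5361/3719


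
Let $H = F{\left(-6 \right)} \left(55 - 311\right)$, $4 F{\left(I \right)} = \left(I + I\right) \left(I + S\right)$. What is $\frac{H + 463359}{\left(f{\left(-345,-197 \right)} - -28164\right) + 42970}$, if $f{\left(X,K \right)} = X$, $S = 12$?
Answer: $\frac{467967}{70789} \approx 6.6107$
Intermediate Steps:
$F{\left(I \right)} = \frac{I \left(12 + I\right)}{2}$ ($F{\left(I \right)} = \frac{\left(I + I\right) \left(I + 12\right)}{4} = \frac{2 I \left(12 + I\right)}{4} = \frac{I \left(12 + I\right)}{2}$)
$H = 4608$ ($H = \frac{1}{2} \left(-6\right) \left(12 - 6\right) \left(55 - 311\right) = \frac{1}{2} \left(-6\right) 6 \left(-256\right) = \left(-18\right) \left(-256\right) = 4608$)
$\frac{H + 463359}{\left(f{\left(-345,-197 \right)} - -28164\right) + 42970} = \frac{4608 + 463359}{\left(-345 - -28164\right) + 42970} = \frac{467967}{\left(-345 + 28164\right) + 42970} = \frac{467967}{27819 + 42970} = \frac{467967}{70789}$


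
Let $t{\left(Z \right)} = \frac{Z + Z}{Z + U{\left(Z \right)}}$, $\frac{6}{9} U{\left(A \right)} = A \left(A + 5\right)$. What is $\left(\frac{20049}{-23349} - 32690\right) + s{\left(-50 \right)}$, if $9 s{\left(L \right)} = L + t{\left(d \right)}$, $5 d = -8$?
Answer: $- \frac{46569091229}{1424289} \approx -32696.0$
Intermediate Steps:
$d = - \frac{8}{5}$ ($d = \frac{1}{5} \left(-8\right) = - \frac{8}{5} \approx -1.6$)
$U{\left(A \right)} = \frac{3 A \left(5 + A\right)}{2}$ ($U{\left(A \right)} = \frac{3 A \left(A + 5\right)}{2} = \frac{3 A \left(5 + A\right)}{2}$)
$t{\left(Z \right)} = \frac{2 Z}{Z + \frac{3 Z \left(5 + Z\right)}{2}}$ ($t{\left(Z \right)} = \frac{Z + Z}{Z + \frac{3 Z \left(5 + Z\right)}{2}} = \frac{2 Z}{Z + \frac{3 Z \left(5 + Z\right)}{2}}$)
$s{\left(L \right)} = \frac{20}{549} + \frac{L}{9}$ ($s{\left(L \right)} = \frac{L + \frac{4}{17 + 3 \left(- \frac{8}{5}\right)}}{9} = \frac{L + \frac{4}{17 - \frac{24}{5}}}{9} = \frac{L + \frac{4}{\frac{61}{5}}}{9} = \frac{L + 4 \cdot \frac{5}{61}}{9} = \frac{L + \frac{20}{61}}{9} = \frac{\frac{20}{61} + L}{9} = \frac{20}{549} + \frac{L}{9}$)
$\left(\frac{20049}{-23349} - 32690\right) + s{\left(-50 \right)} = \left(\frac{20049}{-23349} - 32690\right) + \left(\frac{20}{549} + \frac{1}{9} \left(-50\right)\right) = \left(20049 \left(- \frac{1}{23349}\right) - 32690\right) + \left(\frac{20}{549} - \frac{50}{9}\right) = \left(- \frac{6683}{7783} - 32690\right) - \frac{1010}{183} = - \frac{254432953}{7783} - \frac{1010}{183} = - \frac{46569091229}{1424289}$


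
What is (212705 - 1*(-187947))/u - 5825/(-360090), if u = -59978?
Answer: -14392140683/2159747802 ≈ -6.6638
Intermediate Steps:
(212705 - 1*(-187947))/u - 5825/(-360090) = (212705 - 1*(-187947))/(-59978) - 5825/(-360090) = (212705 + 187947)*(-1/59978) - 5825*(-1/360090) = 400652*(-1/59978) + 1165/72018 = -200326/29989 + 1165/72018 = -14392140683/2159747802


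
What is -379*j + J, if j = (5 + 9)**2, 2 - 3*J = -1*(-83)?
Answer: -74311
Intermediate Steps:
J = -27 (J = 2/3 - (-1)*(-83)/3 = 2/3 - 1/3*83 = 2/3 - 83/3 = -27)
j = 196 (j = 14**2 = 196)
-379*j + J = -379*196 - 27 = -74284 - 27 = -74311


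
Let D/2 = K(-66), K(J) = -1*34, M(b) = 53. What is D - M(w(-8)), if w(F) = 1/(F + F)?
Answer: -121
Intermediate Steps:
w(F) = 1/(2*F)
K(J) = -34
D = -68 (D = 2*(-34) = -68)
D - M(w(-8)) = -68 - 1*53 = -68 - 53 = -121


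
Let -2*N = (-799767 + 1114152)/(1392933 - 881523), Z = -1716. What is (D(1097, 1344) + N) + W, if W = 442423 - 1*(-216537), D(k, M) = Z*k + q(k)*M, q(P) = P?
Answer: 17106711729/68188 ≈ 2.5088e+5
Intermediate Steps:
D(k, M) = -1716*k + M*k (D(k, M) = -1716*k + k*M = -1716*k + M*k)
W = 658960 (W = 442423 + 216537 = 658960)
N = -20959/68188 (N = -(-799767 + 1114152)/(2*(1392933 - 881523)) = -314385/(2*511410) = -½*20959/34094 = -20959/68188 ≈ -0.30737)
(D(1097, 1344) + N) + W = (1097*(-1716 + 1344) - 20959/68188) + 658960 = (1097*(-372) - 20959/68188) + 658960 = (-408084 - 20959/68188) + 658960 = -27826452751/68188 + 658960 = 17106711729/68188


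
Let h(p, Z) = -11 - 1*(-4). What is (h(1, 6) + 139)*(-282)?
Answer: -37224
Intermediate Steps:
h(p, Z) = -7 (h(p, Z) = -11 + 4 = -7)
(h(1, 6) + 139)*(-282) = (-7 + 139)*(-282) = 132*(-282) = -37224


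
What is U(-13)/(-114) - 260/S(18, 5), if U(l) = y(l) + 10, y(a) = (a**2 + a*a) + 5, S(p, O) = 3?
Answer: -3411/38 ≈ -89.763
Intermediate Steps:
y(a) = 5 + 2*a**2 (y(a) = (a**2 + a**2) + 5 = 2*a**2 + 5 = 5 + 2*a**2)
U(l) = 15 + 2*l**2 (U(l) = (5 + 2*l**2) + 10 = 15 + 2*l**2)
U(-13)/(-114) - 260/S(18, 5) = (15 + 2*(-13)**2)/(-114) - 260/3 = (15 + 2*169)*(-1/114) - 260*1/3 = (15 + 338)*(-1/114) - 260/3 = 353*(-1/114) - 260/3 = -353/114 - 260/3 = -3411/38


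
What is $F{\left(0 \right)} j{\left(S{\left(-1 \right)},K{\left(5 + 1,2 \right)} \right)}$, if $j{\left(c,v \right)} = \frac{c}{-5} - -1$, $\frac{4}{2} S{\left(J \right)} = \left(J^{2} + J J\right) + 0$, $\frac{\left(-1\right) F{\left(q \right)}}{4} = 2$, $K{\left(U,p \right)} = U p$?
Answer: $- \frac{32}{5} \approx -6.4$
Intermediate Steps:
$F{\left(q \right)} = -8$ ($F{\left(q \right)} = \left(-4\right) 2 = -8$)
$S{\left(J \right)} = J^{2}$ ($S{\left(J \right)} = \frac{\left(J^{2} + J J\right) + 0}{2} = \frac{\left(J^{2} + J^{2}\right) + 0}{2} = \frac{2 J^{2} + 0}{2} = \frac{2 J^{2}}{2} = J^{2}$)
$j{\left(c,v \right)} = 1 - \frac{c}{5}$ ($j{\left(c,v \right)} = c \left(- \frac{1}{5}\right) + 1 = - \frac{c}{5} + 1 = 1 - \frac{c}{5}$)
$F{\left(0 \right)} j{\left(S{\left(-1 \right)},K{\left(5 + 1,2 \right)} \right)} = - 8 \left(1 - \frac{\left(-1\right)^{2}}{5}\right) = - 8 \left(1 - \frac{1}{5}\right) = \left(-8\right) \frac{4}{5} = - \frac{32}{5}$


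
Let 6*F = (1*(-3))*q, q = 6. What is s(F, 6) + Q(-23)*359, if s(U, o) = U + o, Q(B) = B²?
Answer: 189914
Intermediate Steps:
F = -3 (F = ((1*(-3))*6)/6 = (-3*6)/6 = (⅙)*(-18) = -3)
s(F, 6) + Q(-23)*359 = (-3 + 6) + (-23)²*359 = 3 + 529*359 = 3 + 189911 = 189914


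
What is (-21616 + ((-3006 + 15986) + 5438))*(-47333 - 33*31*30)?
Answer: 249517554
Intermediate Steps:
(-21616 + ((-3006 + 15986) + 5438))*(-47333 - 33*31*30) = (-21616 + (12980 + 5438))*(-47333 - 1023*30) = (-21616 + 18418)*(-47333 - 30690) = -3198*(-78023) = 249517554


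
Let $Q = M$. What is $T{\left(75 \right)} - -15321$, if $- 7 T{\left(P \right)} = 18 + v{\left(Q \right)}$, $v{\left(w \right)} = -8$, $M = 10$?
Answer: $\frac{107237}{7} \approx 15320.0$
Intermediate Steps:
$Q = 10$
$T{\left(P \right)} = - \frac{10}{7}$ ($T{\left(P \right)} = - \frac{18 - 8}{7} = \left(- \frac{1}{7}\right) 10 = - \frac{10}{7}$)
$T{\left(75 \right)} - -15321 = - \frac{10}{7} - -15321 = - \frac{10}{7} + 15321 = \frac{107237}{7}$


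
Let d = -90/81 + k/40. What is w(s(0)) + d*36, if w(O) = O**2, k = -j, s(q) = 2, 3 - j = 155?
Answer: 504/5 ≈ 100.80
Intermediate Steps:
j = -152 (j = 3 - 1*155 = 3 - 155 = -152)
k = 152 (k = -1*(-152) = 152)
d = 121/45 (d = -90/81 + 152/40 = -90*1/81 + 152*(1/40) = -10/9 + 19/5 = 121/45 ≈ 2.6889)
w(s(0)) + d*36 = 2**2 + (121/45)*36 = 4 + 484/5 = 504/5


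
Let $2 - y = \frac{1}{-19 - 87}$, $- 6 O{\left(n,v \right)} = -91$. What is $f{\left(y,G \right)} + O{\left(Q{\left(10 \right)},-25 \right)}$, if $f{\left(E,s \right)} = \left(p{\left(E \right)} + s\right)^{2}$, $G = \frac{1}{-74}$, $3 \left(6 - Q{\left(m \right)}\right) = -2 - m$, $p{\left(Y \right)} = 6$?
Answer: $\frac{837905}{16428} \approx 51.005$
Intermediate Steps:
$Q{\left(m \right)} = \frac{20}{3} + \frac{m}{3}$ ($Q{\left(m \right)} = 6 - \frac{-2 - m}{3} = 6 + \left(\frac{2}{3} + \frac{m}{3}\right) = \frac{20}{3} + \frac{m}{3}$)
$O{\left(n,v \right)} = \frac{91}{6}$ ($O{\left(n,v \right)} = \left(- \frac{1}{6}\right) \left(-91\right) = \frac{91}{6}$)
$G = - \frac{1}{74} \approx -0.013514$
$y = \frac{213}{106}$ ($y = 2 - \frac{1}{-19 - 87} = 2 - \frac{1}{-106} = 2 - - \frac{1}{106} = 2 + \frac{1}{106} = \frac{213}{106} \approx 2.0094$)
$f{\left(E,s \right)} = \left(6 + s\right)^{2}$
$f{\left(y,G \right)} + O{\left(Q{\left(10 \right)},-25 \right)} = \left(6 - \frac{1}{74}\right)^{2} + \frac{91}{6} = \left(\frac{443}{74}\right)^{2} + \frac{91}{6} = \frac{196249}{5476} + \frac{91}{6} = \frac{837905}{16428}$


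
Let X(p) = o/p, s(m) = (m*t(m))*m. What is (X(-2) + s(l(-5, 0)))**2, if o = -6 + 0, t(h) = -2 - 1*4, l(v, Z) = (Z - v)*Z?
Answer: 9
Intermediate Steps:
l(v, Z) = Z*(Z - v)
t(h) = -6 (t(h) = -2 - 4 = -6)
s(m) = -6*m**2 (s(m) = (m*(-6))*m = (-6*m)*m = -6*m**2)
o = -6
X(p) = -6/p
(X(-2) + s(l(-5, 0)))**2 = (-6/(-2) - 6*(0*(0 - 1*(-5)))**2)**2 = (-6*(-1/2) - 6*(0*(0 + 5))**2)**2 = (3 - 6*(0*5)**2)**2 = (3 - 6*0**2)**2 = (3 - 6*0)**2 = (3 + 0)**2 = 3**2 = 9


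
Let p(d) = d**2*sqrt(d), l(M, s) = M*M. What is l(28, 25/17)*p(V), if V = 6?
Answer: 28224*sqrt(6) ≈ 69134.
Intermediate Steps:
l(M, s) = M**2
p(d) = d**(5/2)
l(28, 25/17)*p(V) = 28**2*6**(5/2) = 784*(36*sqrt(6)) = 28224*sqrt(6)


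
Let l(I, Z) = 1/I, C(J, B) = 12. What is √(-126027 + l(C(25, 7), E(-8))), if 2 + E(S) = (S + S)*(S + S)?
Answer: I*√4536969/6 ≈ 355.0*I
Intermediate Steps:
E(S) = -2 + 4*S² (E(S) = -2 + (S + S)*(S + S) = -2 + (2*S)*(2*S) = -2 + 4*S²)
√(-126027 + l(C(25, 7), E(-8))) = √(-126027 + 1/12) = √(-1512323/12) = I*√4536969/6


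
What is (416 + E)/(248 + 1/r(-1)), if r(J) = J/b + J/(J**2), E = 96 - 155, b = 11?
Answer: 4284/2965 ≈ 1.4449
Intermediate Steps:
E = -59
r(J) = 1/J + J/11 (r(J) = J/11 + J/(J**2) = J*(1/11) + J/J**2 = J/11 + 1/J = 1/J + J/11)
(416 + E)/(248 + 1/r(-1)) = (416 - 59)/(248 + 1/(1/(-1) + (1/11)*(-1))) = 357/(248 + 1/(-1 - 1/11)) = 357/(248 + 1/(-12/11)) = 357/(248 - 11/12) = 357/(2965/12) = 357*(12/2965) = 4284/2965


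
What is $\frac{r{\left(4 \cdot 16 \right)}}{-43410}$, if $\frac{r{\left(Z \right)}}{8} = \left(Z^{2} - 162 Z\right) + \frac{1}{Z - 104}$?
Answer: $\frac{83627}{72350} \approx 1.1559$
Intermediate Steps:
$r{\left(Z \right)} = - 1296 Z + 8 Z^{2} + \frac{8}{-104 + Z}$ ($r{\left(Z \right)} = 8 \left(\left(Z^{2} - 162 Z\right) + \frac{1}{Z - 104}\right) = 8 \left(\left(Z^{2} - 162 Z\right) + \frac{1}{-104 + Z}\right) = 8 \left(Z^{2} + \frac{1}{-104 + Z} - 162 Z\right) = - 1296 Z + 8 Z^{2} + \frac{8}{-104 + Z}$)
$\frac{r{\left(4 \cdot 16 \right)}}{-43410} = \frac{8 \frac{1}{-104 + 4 \cdot 16} \left(1 + \left(4 \cdot 16\right)^{3} - 266 \left(4 \cdot 16\right)^{2} + 16848 \cdot 4 \cdot 16\right)}{-43410} = \frac{8 \left(1 + 64^{3} - 266 \cdot 64^{2} + 16848 \cdot 64\right)}{-104 + 64} \left(- \frac{1}{43410}\right) = \frac{8 \left(1 + 262144 - 1089536 + 1078272\right)}{-40} \left(- \frac{1}{43410}\right) = 8 \left(- \frac{1}{40}\right) \left(1 + 262144 - 1089536 + 1078272\right) \left(- \frac{1}{43410}\right) = 8 \left(- \frac{1}{40}\right) 250881 \left(- \frac{1}{43410}\right) = \left(- \frac{250881}{5}\right) \left(- \frac{1}{43410}\right) = \frac{83627}{72350}$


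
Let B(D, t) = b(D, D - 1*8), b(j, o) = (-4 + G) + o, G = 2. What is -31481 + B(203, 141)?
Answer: -31288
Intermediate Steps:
b(j, o) = -2 + o (b(j, o) = (-4 + 2) + o = -2 + o)
B(D, t) = -10 + D (B(D, t) = -2 + (D - 1*8) = -2 + (D - 8) = -2 + (-8 + D) = -10 + D)
-31481 + B(203, 141) = -31481 + (-10 + 203) = -31481 + 193 = -31288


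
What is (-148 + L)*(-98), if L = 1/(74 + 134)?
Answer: 1508367/104 ≈ 14504.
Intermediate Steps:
L = 1/208 ≈ 0.0048077
(-148 + L)*(-98) = (-148 + 1/208)*(-98) = -30783/208*(-98) = 1508367/104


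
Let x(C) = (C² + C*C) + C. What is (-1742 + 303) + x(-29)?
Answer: 214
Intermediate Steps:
x(C) = C + 2*C² (x(C) = (C² + C²) + C = 2*C² + C = C + 2*C²)
(-1742 + 303) + x(-29) = (-1742 + 303) - 29*(1 + 2*(-29)) = -1439 - 29*(1 - 58) = -1439 - 29*(-57) = -1439 + 1653 = 214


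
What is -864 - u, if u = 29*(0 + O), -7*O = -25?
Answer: -6773/7 ≈ -967.57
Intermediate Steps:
O = 25/7 (O = -⅐*(-25) = 25/7 ≈ 3.5714)
u = 725/7 (u = 29*(0 + 25/7) = 29*(25/7) = 725/7 ≈ 103.57)
-864 - u = -864 - 1*725/7 = -864 - 725/7 = -6773/7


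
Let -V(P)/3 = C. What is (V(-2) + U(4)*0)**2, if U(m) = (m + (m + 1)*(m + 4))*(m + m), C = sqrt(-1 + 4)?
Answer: 27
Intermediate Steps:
C = sqrt(3) ≈ 1.7320
V(P) = -3*sqrt(3)
U(m) = 2*m*(m + (1 + m)*(4 + m)) (U(m) = (m + (1 + m)*(4 + m))*(2*m) = 2*m*(m + (1 + m)*(4 + m)))
(V(-2) + U(4)*0)**2 = (-3*sqrt(3) + (2*4*(4 + 4**2 + 6*4))*0)**2 = (-3*sqrt(3) + (2*4*(4 + 16 + 24))*0)**2 = (-3*sqrt(3) + (2*4*44)*0)**2 = (-3*sqrt(3) + 352*0)**2 = (-3*sqrt(3) + 0)**2 = (-3*sqrt(3))**2 = 27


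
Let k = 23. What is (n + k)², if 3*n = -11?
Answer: 3364/9 ≈ 373.78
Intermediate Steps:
n = -11/3 (n = (⅓)*(-11) = -11/3 ≈ -3.6667)
(n + k)² = (-11/3 + 23)² = (58/3)² = 3364/9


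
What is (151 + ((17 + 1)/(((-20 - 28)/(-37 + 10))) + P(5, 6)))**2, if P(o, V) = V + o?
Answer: 1896129/64 ≈ 29627.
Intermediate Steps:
(151 + ((17 + 1)/(((-20 - 28)/(-37 + 10))) + P(5, 6)))**2 = (151 + ((17 + 1)/(((-20 - 28)/(-37 + 10))) + (6 + 5)))**2 = (151 + (18/((-48/(-27))) + 11))**2 = (151 + (18/((-48*(-1/27))) + 11))**2 = (151 + (18/(16/9) + 11))**2 = (151 + (18*(9/16) + 11))**2 = (151 + (81/8 + 11))**2 = (151 + 169/8)**2 = (1377/8)**2 = 1896129/64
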